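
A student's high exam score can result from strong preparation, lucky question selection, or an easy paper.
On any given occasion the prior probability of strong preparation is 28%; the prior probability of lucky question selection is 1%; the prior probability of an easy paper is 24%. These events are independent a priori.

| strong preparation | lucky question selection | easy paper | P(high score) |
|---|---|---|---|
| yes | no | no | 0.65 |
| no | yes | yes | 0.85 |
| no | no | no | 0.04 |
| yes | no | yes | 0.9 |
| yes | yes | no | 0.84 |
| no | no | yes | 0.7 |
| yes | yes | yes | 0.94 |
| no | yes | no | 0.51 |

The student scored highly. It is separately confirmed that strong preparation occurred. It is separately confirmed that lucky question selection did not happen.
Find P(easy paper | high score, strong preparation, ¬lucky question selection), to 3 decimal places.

P(easy paper | high score, strong preparation, ¬lucky question selection) ≈ 0.304

P(high score | strong preparation, ¬lucky question selection) = 0.65*0.76 + 0.9*0.24 = 0.494000 + 0.216000 = 0.710000
Of this, 0.216000 comes from 0.9*0.24 (the easy paper=true cases).
So P(easy paper | high score, strong preparation, ¬lucky question selection) = 0.216000/0.710000 ≈ 0.304.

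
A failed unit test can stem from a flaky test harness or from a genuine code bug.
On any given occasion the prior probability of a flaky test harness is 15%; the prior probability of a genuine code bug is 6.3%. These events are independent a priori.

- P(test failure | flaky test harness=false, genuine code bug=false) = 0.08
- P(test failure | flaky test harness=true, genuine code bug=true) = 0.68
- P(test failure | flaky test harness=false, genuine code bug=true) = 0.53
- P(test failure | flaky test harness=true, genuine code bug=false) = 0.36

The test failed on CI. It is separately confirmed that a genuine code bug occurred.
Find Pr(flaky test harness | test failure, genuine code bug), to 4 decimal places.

By total probability over both values of flaky test harness:
  P(test failure | genuine code bug) = 0.53·0.85 + 0.68·0.15
        = 0.450500 + 0.102000 = 0.552500
Configurations with flaky test harness contribute 0.102000, so
  P(flaky test harness | test failure, genuine code bug) = 0.102000 / 0.552500 ≈ 0.1846

Pr(flaky test harness | test failure, genuine code bug) ≈ 0.1846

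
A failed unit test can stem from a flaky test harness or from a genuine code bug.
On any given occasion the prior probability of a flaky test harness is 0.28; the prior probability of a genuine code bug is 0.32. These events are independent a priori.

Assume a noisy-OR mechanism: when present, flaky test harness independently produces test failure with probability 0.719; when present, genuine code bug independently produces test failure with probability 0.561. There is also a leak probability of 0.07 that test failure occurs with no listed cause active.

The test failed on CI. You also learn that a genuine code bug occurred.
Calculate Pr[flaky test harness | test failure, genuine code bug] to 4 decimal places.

Pr[flaky test harness | test failure, genuine code bug] ≈ 0.3678

Under noisy-OR, P(test failure | causes) = 1 − (1−0.07)·∏(1−qᵢ) over the active causes.
P(test failure | genuine code bug) = 0.59173·0.72 + 0.885276·0.28 = 0.426046 + 0.247877 = 0.673923
Of this, 0.247877 comes from 0.885276·0.28 (the flaky test harness=true cases).
So P(flaky test harness | test failure, genuine code bug) = 0.247877/0.673923 ≈ 0.3678.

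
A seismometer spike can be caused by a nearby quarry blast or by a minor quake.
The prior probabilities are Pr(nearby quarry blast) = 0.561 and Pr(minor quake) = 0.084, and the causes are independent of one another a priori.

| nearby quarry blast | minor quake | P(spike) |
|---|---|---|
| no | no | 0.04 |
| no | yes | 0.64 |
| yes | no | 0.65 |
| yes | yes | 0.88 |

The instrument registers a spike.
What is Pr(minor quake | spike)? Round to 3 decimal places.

Pr(minor quake | spike) ≈ 0.157

Weight on minor quake=true, given the evidence: 0.023601 + 0.041469 = 0.065070
Denominator P(spike): 0.04×0.439×0.916 + 0.64×0.439×0.084 + 0.65×0.561×0.916 + 0.88×0.561×0.084 = 0.415174
P(minor quake | spike) = 0.065070/0.415174 ≈ 0.157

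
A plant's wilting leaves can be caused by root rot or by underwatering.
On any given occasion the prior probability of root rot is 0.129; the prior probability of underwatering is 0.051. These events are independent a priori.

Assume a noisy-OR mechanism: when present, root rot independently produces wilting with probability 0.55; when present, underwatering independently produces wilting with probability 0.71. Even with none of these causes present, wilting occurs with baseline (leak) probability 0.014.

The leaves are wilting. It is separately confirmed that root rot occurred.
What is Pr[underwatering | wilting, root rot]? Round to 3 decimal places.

Under noisy-OR, P(wilting | causes) = 1 − (1−0.014)·∏(1−qᵢ) over the active causes.
By total probability over both values of underwatering:
  P(wilting | root rot) = 0.5563*0.949 + 0.871327*0.051
        = 0.527929 + 0.044438 = 0.572367
Keeping only the underwatering-present terms gives 0.044438, so
  P(underwatering | wilting, root rot) = 0.044438 / 0.572367 ≈ 0.078

Pr[underwatering | wilting, root rot] ≈ 0.078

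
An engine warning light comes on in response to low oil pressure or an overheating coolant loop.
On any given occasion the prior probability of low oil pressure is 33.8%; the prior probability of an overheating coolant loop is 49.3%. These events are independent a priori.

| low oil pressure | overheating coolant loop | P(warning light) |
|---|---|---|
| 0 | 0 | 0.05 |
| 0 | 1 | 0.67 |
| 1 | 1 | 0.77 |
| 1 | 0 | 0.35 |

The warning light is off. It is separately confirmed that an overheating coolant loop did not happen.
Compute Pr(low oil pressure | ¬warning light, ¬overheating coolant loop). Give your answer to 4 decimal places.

P(¬warning light | ¬overheating coolant loop) = 0.95·0.662 + 0.65·0.338 = 0.628900 + 0.219700 = 0.848600
Restricting to configurations with low oil pressure present: 0.65·0.338 = 0.219700.
So P(low oil pressure | ¬warning light, ¬overheating coolant loop) = 0.219700/0.848600 ≈ 0.2589.

Pr(low oil pressure | ¬warning light, ¬overheating coolant loop) ≈ 0.2589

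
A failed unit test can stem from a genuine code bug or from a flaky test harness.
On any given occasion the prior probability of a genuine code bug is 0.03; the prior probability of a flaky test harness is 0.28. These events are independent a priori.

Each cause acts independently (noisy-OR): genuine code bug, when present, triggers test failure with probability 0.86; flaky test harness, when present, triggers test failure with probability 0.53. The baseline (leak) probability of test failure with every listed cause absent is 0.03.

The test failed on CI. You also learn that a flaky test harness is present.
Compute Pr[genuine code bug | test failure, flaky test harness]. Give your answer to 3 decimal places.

Under noisy-OR, P(test failure | causes) = 1 − (1−0.03)·∏(1−qᵢ) over the active causes.
Sum P(test failure|·) weighted by the priors over both values of genuine code bug:
  P(test failure | flaky test harness) = 0.5441×0.97 + 0.936174×0.03
        = 0.527777 + 0.028085 = 0.555862
Keeping only the genuine code bug-present terms gives 0.028085, so
  P(genuine code bug | test failure, flaky test harness) = 0.028085 / 0.555862 ≈ 0.051

Pr[genuine code bug | test failure, flaky test harness] ≈ 0.051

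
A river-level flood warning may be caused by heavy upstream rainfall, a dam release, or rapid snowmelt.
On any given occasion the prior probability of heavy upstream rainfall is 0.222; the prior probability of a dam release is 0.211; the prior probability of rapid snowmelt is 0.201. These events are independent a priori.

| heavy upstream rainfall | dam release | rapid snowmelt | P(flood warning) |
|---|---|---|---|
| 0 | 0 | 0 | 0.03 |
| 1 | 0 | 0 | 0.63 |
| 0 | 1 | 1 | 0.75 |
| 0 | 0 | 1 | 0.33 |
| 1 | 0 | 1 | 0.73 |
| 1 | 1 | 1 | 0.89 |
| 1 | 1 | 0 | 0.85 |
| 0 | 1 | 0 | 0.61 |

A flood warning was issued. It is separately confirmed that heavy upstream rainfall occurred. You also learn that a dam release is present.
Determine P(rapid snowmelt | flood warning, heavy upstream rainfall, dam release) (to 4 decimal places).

P(rapid snowmelt | flood warning, heavy upstream rainfall, dam release) ≈ 0.2085

Numerator (weight on configurations with rapid snowmelt): 0.89×0.201 = 0.178890
The normalizing constant is 0.85×0.799 + 0.89×0.201 = 0.858040
P(rapid snowmelt | flood warning, heavy upstream rainfall, dam release) = 0.178890/0.858040 ≈ 0.2085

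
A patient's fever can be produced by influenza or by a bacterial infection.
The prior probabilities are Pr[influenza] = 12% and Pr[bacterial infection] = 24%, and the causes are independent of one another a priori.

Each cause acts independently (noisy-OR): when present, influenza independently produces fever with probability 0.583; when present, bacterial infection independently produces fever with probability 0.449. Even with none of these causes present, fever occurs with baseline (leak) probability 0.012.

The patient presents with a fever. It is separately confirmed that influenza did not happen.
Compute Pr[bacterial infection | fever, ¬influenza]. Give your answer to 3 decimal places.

Under noisy-OR, P(fever | causes) = 1 − (1−0.012)·∏(1−qᵢ) over the active causes.
By total probability over both values of bacterial infection:
  P(fever | ¬influenza) = 0.012·0.76 + 0.455612·0.24
        = 0.009120 + 0.109347 = 0.118467
Configurations with bacterial infection contribute 0.109347, so
  P(bacterial infection | fever, ¬influenza) = 0.109347 / 0.118467 ≈ 0.923

Pr[bacterial infection | fever, ¬influenza] ≈ 0.923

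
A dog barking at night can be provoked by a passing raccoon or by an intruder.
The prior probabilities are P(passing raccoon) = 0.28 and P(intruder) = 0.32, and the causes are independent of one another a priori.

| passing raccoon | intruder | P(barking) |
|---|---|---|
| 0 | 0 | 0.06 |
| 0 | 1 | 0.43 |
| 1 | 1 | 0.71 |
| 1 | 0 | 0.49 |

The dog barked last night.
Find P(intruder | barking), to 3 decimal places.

P(barking) = 0.06·0.72·0.68 + 0.43·0.72·0.32 + 0.49·0.28·0.68 + 0.71·0.28·0.32 = 0.029376 + 0.099072 + 0.093296 + 0.063616 = 0.285360
The intruder-present share is 0.099072 + 0.063616 = 0.162688.
Hence the posterior is 0.162688/0.285360 ≈ 0.570.

P(intruder | barking) ≈ 0.570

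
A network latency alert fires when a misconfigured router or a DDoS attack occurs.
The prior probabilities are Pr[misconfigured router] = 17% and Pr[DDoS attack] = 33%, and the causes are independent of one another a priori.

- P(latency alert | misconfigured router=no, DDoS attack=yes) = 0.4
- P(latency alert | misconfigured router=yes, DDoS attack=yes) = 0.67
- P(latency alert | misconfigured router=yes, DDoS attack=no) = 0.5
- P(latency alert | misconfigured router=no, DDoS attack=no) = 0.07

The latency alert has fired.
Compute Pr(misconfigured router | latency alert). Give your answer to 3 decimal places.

Sum P(latency alert|·) weighted by the priors over the 4 (misconfigured router, DDoS attack) configurations:
  P(latency alert) = 0.07×0.83×0.67 + 0.4×0.83×0.33 + 0.5×0.17×0.67 + 0.67×0.17×0.33
        = 0.038927 + 0.109560 + 0.056950 + 0.037587 = 0.243024
Configurations with misconfigured router contribute 0.094537, so
  P(misconfigured router | latency alert) = 0.094537 / 0.243024 ≈ 0.389

Pr(misconfigured router | latency alert) ≈ 0.389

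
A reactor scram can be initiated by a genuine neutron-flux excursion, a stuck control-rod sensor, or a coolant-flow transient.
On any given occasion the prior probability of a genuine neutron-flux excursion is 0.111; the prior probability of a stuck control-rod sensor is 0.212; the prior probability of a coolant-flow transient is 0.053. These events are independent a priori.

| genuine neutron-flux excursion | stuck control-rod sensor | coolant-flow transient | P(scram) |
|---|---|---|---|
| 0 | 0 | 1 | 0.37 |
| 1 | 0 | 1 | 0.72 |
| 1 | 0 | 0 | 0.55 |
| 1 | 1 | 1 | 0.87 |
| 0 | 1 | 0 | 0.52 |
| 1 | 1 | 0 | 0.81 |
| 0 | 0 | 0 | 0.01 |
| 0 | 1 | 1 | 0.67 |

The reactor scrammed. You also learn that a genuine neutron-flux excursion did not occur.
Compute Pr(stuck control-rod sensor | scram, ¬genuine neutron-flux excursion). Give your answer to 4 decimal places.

Pr(stuck control-rod sensor | scram, ¬genuine neutron-flux excursion) ≈ 0.8301

By total probability over the 4 (stuck control-rod sensor, coolant-flow transient) configurations:
  P(scram | ¬genuine neutron-flux excursion) = 0.01·0.788·0.947 + 0.37·0.788·0.053 + 0.52·0.212·0.947 + 0.67·0.212·0.053
        = 0.007462 + 0.015453 + 0.104397 + 0.007528 = 0.134840
The terms with stuck control-rod sensor present sum to 0.111925, so
  P(stuck control-rod sensor | scram, ¬genuine neutron-flux excursion) = 0.111925 / 0.134840 ≈ 0.8301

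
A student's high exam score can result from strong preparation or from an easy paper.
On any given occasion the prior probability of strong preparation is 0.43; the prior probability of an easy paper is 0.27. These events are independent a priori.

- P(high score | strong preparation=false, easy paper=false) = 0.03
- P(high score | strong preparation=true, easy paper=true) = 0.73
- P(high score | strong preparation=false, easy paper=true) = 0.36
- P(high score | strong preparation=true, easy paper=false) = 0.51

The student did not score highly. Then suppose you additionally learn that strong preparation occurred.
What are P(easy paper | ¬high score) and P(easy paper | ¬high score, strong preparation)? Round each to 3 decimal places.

P(easy paper | ¬high score) ≈ 0.189; P(easy paper | ¬high score, strong preparation) ≈ 0.169

P(¬high score) = 0.97·0.57·0.73 + 0.64·0.57·0.27 + 0.49·0.43·0.73 + 0.27·0.43·0.27 = 0.403617 + 0.098496 + 0.153811 + 0.031347 = 0.687271
Restricting to configurations with easy paper present: 0.098496 + 0.031347 = 0.129843.
P(easy paper | ¬high score) = 0.129843 / 0.687271 ≈ 0.189

Now also conditioning on strong preparation=true:
For the numerator, keep only easy paper=true terms: 0.27×0.27 = 0.072900
The normalizing constant is 0.49×0.73 + 0.27×0.27 = 0.430600
Posterior = 0.072900 / 0.430600 ≈ 0.169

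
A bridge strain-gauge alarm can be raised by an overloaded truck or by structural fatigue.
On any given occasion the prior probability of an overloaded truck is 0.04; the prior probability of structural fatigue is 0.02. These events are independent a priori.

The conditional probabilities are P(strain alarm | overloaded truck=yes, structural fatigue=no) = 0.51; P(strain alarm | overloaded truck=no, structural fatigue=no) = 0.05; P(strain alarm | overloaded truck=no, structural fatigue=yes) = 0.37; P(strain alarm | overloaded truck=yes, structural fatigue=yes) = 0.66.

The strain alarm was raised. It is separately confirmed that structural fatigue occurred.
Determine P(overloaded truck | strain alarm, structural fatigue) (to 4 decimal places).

P(strain alarm | structural fatigue) = 0.37×0.96 + 0.66×0.04 = 0.355200 + 0.026400 = 0.381600
Restricting to configurations with overloaded truck present: 0.66×0.04 = 0.026400.
P(overloaded truck | strain alarm, structural fatigue) = 0.026400 / 0.381600 ≈ 0.0692

P(overloaded truck | strain alarm, structural fatigue) ≈ 0.0692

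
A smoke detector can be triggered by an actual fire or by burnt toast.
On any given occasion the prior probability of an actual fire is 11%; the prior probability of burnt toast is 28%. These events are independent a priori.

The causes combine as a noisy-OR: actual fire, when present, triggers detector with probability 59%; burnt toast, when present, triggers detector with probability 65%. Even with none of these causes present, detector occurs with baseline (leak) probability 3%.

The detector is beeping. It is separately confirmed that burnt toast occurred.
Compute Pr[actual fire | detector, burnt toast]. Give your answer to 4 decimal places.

Under noisy-OR, P(detector | causes) = 1 − (1−0.03)·∏(1−qᵢ) over the active causes.
P(detector | burnt toast) = 0.6605*0.89 + 0.860805*0.11 = 0.587845 + 0.094689 = 0.682534
The actual fire-present share is 0.860805*0.11 = 0.094689.
P(actual fire | detector, burnt toast) = 0.094689 / 0.682534 ≈ 0.1387

Pr[actual fire | detector, burnt toast] ≈ 0.1387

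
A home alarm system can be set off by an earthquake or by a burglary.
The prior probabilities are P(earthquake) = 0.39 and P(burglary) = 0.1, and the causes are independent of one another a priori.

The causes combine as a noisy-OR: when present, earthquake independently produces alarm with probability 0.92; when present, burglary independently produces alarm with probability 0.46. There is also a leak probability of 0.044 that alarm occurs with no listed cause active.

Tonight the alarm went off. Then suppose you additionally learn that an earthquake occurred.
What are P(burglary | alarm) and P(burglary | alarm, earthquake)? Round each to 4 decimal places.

P(burglary | alarm) ≈ 0.1611; P(burglary | alarm, earthquake) ≈ 0.1034

Under noisy-OR, P(alarm | causes) = 1 − (1−0.044)·∏(1−qᵢ) over the active causes.
Weight on burglary=true, given the evidence: 0.029509 + 0.037389 = 0.066898
Denominator P(alarm): 0.044×0.61×0.9 + 0.48376×0.61×0.1 + 0.92352×0.39×0.9 + 0.958701×0.39×0.1 = 0.415210
P(burglary | alarm) = 0.066898/0.415210 ≈ 0.1611

With the extra evidence:
P(alarm | earthquake) = 0.92352×0.9 + 0.958701×0.1 = 0.831168 + 0.095870 = 0.927038
The burglary-present share is 0.958701×0.1 = 0.095870.
So P(burglary | alarm, earthquake) = 0.095870/0.927038 ≈ 0.1034.
This is intercausal reasoning (explaining away): once earthquake accounts for the alarm, burglary becomes less likely.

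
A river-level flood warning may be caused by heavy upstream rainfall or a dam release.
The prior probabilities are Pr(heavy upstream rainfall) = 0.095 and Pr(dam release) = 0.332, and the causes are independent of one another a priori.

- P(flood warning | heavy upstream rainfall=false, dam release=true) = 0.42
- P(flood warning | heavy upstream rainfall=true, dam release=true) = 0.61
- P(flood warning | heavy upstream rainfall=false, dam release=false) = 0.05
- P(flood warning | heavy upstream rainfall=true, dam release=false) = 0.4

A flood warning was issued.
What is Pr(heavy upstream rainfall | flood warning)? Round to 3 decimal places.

P(flood warning) = 0.05*0.905*0.668 + 0.42*0.905*0.332 + 0.4*0.095*0.668 + 0.61*0.095*0.332 = 0.030227 + 0.126193 + 0.025384 + 0.019239 = 0.201043
Of this, 0.044623 comes from 0.025384 + 0.019239 (the heavy upstream rainfall=true cases).
So P(heavy upstream rainfall | flood warning) = 0.044623/0.201043 ≈ 0.222.

Pr(heavy upstream rainfall | flood warning) ≈ 0.222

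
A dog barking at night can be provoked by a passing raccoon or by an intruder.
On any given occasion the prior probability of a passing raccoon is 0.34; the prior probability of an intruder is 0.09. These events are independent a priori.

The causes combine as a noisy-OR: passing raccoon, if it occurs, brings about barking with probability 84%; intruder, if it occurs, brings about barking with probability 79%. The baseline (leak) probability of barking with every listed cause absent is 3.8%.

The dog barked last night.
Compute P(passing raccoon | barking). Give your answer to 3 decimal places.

P(passing raccoon | barking) ≈ 0.806

Under noisy-OR, P(barking | causes) = 1 − (1−0.038)·∏(1−qᵢ) over the active causes.
P(barking) = 0.038×0.66×0.91 + 0.79798×0.66×0.09 + 0.84608×0.34×0.91 + 0.967677×0.34×0.09 = 0.022823 + 0.047400 + 0.261777 + 0.029611 = 0.361611
The passing raccoon-present share is 0.261777 + 0.029611 = 0.291388.
So P(passing raccoon | barking) = 0.291388/0.361611 ≈ 0.806.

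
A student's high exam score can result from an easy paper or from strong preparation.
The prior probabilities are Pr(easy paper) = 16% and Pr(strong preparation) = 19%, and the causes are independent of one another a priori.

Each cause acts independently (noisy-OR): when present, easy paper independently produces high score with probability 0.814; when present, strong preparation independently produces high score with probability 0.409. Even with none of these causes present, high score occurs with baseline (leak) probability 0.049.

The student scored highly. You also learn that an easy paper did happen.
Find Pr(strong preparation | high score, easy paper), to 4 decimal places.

Pr(strong preparation | high score, easy paper) ≈ 0.2033

Under noisy-OR, P(high score | causes) = 1 − (1−0.049)·∏(1−qᵢ) over the active causes.
By total probability over both values of strong preparation:
  P(high score | easy paper) = 0.823114*0.81 + 0.89546*0.19
        = 0.666722 + 0.170137 = 0.836859
Configurations with strong preparation contribute 0.170137, so
  P(strong preparation | high score, easy paper) = 0.170137 / 0.836859 ≈ 0.2033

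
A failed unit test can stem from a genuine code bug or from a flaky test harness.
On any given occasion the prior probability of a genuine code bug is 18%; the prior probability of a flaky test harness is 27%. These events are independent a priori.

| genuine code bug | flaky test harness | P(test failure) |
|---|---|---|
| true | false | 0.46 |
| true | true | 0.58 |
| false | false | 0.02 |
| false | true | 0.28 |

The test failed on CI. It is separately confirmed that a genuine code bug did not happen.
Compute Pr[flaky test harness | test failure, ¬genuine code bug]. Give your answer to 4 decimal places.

Pr[flaky test harness | test failure, ¬genuine code bug] ≈ 0.8381

P(test failure | ¬genuine code bug) = 0.02·0.73 + 0.28·0.27 = 0.014600 + 0.075600 = 0.090200
Of this, 0.075600 comes from 0.28·0.27 (the flaky test harness=true cases).
So P(flaky test harness | test failure, ¬genuine code bug) = 0.075600/0.090200 ≈ 0.8381.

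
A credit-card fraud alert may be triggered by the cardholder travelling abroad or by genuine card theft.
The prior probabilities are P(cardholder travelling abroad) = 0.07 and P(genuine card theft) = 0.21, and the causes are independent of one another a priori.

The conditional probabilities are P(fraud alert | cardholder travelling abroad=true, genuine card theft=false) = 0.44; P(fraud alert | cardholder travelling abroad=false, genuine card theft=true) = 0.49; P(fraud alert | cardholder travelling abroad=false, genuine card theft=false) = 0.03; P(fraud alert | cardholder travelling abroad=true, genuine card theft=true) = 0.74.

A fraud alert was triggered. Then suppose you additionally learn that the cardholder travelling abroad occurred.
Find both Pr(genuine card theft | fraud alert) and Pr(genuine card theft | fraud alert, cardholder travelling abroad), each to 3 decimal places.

P(fraud alert) = 0.03*0.93*0.79 + 0.49*0.93*0.21 + 0.44*0.07*0.79 + 0.74*0.07*0.21 = 0.022041 + 0.095697 + 0.024332 + 0.010878 = 0.152948
Restricting to configurations with genuine card theft present: 0.095697 + 0.010878 = 0.106575.
So P(genuine card theft | fraud alert) = 0.106575/0.152948 ≈ 0.697.

Now condition on the additional information:
P(fraud alert | cardholder travelling abroad) = 0.44·0.79 + 0.74·0.21 = 0.347600 + 0.155400 = 0.503000
The genuine card theft-present share is 0.74·0.21 = 0.155400.
So P(genuine card theft | fraud alert, cardholder travelling abroad) = 0.155400/0.503000 ≈ 0.309.

Pr(genuine card theft | fraud alert) ≈ 0.697; Pr(genuine card theft | fraud alert, cardholder travelling abroad) ≈ 0.309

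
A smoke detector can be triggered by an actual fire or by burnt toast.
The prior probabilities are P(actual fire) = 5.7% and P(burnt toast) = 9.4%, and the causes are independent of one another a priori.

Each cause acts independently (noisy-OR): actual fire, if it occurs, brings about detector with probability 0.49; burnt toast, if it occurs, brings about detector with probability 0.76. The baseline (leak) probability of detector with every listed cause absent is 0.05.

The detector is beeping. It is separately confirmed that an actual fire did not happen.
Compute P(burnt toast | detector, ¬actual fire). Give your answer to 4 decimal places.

Under noisy-OR, P(detector | causes) = 1 − (1−0.05)·∏(1−qᵢ) over the active causes.
P(detector | ¬actual fire) = 0.05·0.906 + 0.772·0.094 = 0.045300 + 0.072568 = 0.117868
Of this, 0.072568 comes from 0.772·0.094 (the burnt toast=true cases).
So P(burnt toast | detector, ¬actual fire) = 0.072568/0.117868 ≈ 0.6157.

P(burnt toast | detector, ¬actual fire) ≈ 0.6157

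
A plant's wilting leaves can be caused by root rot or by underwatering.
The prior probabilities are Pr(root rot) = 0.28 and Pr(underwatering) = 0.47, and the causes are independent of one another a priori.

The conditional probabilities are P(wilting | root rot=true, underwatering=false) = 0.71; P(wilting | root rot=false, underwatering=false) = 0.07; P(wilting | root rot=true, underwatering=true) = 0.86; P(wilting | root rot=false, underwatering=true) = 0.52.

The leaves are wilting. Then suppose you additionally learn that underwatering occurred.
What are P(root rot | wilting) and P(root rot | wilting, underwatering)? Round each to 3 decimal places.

Weight on root rot=true, given the evidence: 0.105364 + 0.113176 = 0.218540
The normalizing constant is 0.07·0.72·0.53 + 0.52·0.72·0.47 + 0.71·0.28·0.53 + 0.86·0.28·0.47 = 0.421220
Posterior = 0.218540 / 0.421220 ≈ 0.519

With the extra evidence:
Enumerate both values of root rot and weight by the priors:
  P(wilting | underwatering) = 0.52×0.72 + 0.86×0.28
        = 0.374400 + 0.240800 = 0.615200
Keeping only the root rot-present terms gives 0.240800, so
  P(root rot | wilting, underwatering) = 0.240800 / 0.615200 ≈ 0.391

P(root rot | wilting) ≈ 0.519; P(root rot | wilting, underwatering) ≈ 0.391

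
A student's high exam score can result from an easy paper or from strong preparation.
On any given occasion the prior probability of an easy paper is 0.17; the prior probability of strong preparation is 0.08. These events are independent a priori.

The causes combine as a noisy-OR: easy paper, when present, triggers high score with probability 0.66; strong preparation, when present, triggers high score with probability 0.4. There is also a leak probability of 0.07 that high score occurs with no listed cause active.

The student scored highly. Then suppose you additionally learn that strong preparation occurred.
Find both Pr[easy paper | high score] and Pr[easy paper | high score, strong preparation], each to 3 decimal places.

Under noisy-OR, P(high score | causes) = 1 − (1−0.07)·∏(1−qᵢ) over the active causes.
Numerator (weight on configurations with easy paper): 0.106946 + 0.011020 = 0.117966
Normalizer over all consistent configurations: 0.07×0.83×0.92 + 0.442×0.83×0.08 + 0.6838×0.17×0.92 + 0.81028×0.17×0.08 = 0.200767
Posterior = 0.117966 / 0.200767 ≈ 0.588

With the extra evidence:
P(high score | strong preparation) = 0.442×0.83 + 0.81028×0.17 = 0.366860 + 0.137748 = 0.504608
Restricting to configurations with easy paper present: 0.81028×0.17 = 0.137748.
Hence the posterior is 0.137748/0.504608 ≈ 0.273.

Pr[easy paper | high score] ≈ 0.588; Pr[easy paper | high score, strong preparation] ≈ 0.273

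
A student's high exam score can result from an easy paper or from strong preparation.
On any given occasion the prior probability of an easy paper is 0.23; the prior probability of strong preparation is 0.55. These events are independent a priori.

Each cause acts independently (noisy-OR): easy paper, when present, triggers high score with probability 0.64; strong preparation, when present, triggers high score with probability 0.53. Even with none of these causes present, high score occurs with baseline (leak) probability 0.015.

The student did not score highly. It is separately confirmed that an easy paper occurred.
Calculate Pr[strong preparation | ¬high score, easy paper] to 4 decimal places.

Pr[strong preparation | ¬high score, easy paper] ≈ 0.3649

Under noisy-OR, P(high score | causes) = 1 − (1−0.015)·∏(1−qᵢ) over the active causes.
P(¬high score | easy paper) = 0.3546*0.45 + 0.166662*0.55 = 0.159570 + 0.091664 = 0.251234
Restricting to configurations with strong preparation present: 0.166662*0.55 = 0.091664.
P(strong preparation | ¬high score, easy paper) = 0.091664 / 0.251234 ≈ 0.3649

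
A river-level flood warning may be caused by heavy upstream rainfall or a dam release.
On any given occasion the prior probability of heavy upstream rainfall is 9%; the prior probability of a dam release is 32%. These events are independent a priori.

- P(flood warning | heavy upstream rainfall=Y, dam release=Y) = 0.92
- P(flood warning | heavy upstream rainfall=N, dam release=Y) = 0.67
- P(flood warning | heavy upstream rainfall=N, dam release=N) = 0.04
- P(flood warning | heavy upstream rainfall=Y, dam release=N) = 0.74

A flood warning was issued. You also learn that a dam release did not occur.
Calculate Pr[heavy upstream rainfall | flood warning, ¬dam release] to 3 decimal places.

P(flood warning | ¬dam release) = 0.04*0.91 + 0.74*0.09 = 0.036400 + 0.066600 = 0.103000
The heavy upstream rainfall-present share is 0.74*0.09 = 0.066600.
Hence the posterior is 0.066600/0.103000 ≈ 0.647.

Pr[heavy upstream rainfall | flood warning, ¬dam release] ≈ 0.647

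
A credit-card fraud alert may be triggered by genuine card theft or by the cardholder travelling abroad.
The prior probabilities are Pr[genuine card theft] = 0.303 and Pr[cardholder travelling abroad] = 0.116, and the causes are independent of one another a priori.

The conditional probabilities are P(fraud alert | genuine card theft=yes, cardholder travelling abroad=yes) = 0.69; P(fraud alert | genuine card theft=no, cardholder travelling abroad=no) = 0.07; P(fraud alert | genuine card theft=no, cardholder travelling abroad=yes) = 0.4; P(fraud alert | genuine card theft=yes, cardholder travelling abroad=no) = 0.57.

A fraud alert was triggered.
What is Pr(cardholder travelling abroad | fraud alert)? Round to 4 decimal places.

Pr(cardholder travelling abroad | fraud alert) ≈ 0.2242

Numerator (weight on configurations with cardholder travelling abroad): 0.032341 + 0.024252 = 0.056593
The normalizing constant is 0.07·0.697·0.884 + 0.4·0.697·0.116 + 0.57·0.303·0.884 + 0.69·0.303·0.116 = 0.252399
Posterior = 0.056593 / 0.252399 ≈ 0.2242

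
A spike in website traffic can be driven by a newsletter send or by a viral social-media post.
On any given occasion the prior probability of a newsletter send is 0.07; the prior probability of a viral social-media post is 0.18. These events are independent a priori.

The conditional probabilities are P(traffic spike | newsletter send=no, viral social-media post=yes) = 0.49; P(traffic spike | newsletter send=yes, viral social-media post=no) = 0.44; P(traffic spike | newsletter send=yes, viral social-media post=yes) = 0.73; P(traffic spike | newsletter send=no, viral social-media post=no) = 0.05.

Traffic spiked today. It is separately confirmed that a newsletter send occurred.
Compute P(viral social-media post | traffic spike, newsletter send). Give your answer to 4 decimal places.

P(viral social-media post | traffic spike, newsletter send) ≈ 0.2670

For the numerator, keep only viral social-media post=true terms: 0.73*0.18 = 0.131400
Denominator P(traffic spike | newsletter send): 0.44*0.82 + 0.73*0.18 = 0.492200
P(viral social-media post | traffic spike, newsletter send) = 0.131400/0.492200 ≈ 0.2670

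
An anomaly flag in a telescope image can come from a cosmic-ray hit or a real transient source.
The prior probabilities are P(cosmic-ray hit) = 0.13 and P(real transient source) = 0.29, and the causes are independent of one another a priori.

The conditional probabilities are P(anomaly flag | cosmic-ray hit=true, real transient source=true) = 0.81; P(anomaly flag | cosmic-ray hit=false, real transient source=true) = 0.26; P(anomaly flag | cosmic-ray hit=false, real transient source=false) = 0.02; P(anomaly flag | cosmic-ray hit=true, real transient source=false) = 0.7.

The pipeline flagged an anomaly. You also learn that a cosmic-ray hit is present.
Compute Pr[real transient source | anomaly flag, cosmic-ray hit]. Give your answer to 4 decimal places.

By total probability over both values of real transient source:
  P(anomaly flag | cosmic-ray hit) = 0.7×0.71 + 0.81×0.29
        = 0.497000 + 0.234900 = 0.731900
The terms with real transient source present sum to 0.234900, so
  P(real transient source | anomaly flag, cosmic-ray hit) = 0.234900 / 0.731900 ≈ 0.3209

Pr[real transient source | anomaly flag, cosmic-ray hit] ≈ 0.3209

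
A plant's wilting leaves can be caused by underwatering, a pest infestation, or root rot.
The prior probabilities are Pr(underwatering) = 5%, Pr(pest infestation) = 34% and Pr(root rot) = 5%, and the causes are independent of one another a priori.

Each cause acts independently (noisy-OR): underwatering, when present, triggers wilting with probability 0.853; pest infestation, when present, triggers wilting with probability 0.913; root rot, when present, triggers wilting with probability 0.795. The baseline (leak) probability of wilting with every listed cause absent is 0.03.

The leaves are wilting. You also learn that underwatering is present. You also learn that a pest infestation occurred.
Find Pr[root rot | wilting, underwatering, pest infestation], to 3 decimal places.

Pr[root rot | wilting, underwatering, pest infestation] ≈ 0.050

Under noisy-OR, P(wilting | causes) = 1 − (1−0.03)·∏(1−qᵢ) over the active causes.
Sum P(wilting|·) weighted by the priors over both values of root rot:
  P(wilting | underwatering, pest infestation) = 0.987595*0.95 + 0.997457*0.05
        = 0.938215 + 0.049873 = 0.988088
The terms with root rot present sum to 0.049873, so
  P(root rot | wilting, underwatering, pest infestation) = 0.049873 / 0.988088 ≈ 0.050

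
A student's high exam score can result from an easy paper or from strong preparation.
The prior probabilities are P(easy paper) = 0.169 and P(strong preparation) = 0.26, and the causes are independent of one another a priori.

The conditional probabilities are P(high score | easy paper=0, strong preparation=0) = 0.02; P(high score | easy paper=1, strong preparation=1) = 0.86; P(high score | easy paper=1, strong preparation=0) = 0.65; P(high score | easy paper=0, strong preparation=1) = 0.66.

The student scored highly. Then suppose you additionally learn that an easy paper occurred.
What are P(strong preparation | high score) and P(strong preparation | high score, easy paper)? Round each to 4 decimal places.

P(high score) = 0.02*0.831*0.74 + 0.66*0.831*0.26 + 0.65*0.169*0.74 + 0.86*0.169*0.26 = 0.012299 + 0.142600 + 0.081289 + 0.037788 = 0.273976
Restricting to configurations with strong preparation present: 0.142600 + 0.037788 = 0.180388.
So P(strong preparation | high score) = 0.180388/0.273976 ≈ 0.6584.

Now condition on the additional information:
Numerator (weight on configurations with strong preparation): 0.86·0.26 = 0.223600
The normalizing constant is 0.65·0.74 + 0.86·0.26 = 0.704600
P(strong preparation | high score, easy paper) = 0.223600/0.704600 ≈ 0.3173
This is intercausal reasoning (explaining away): once easy paper accounts for the high score, strong preparation becomes less likely.

P(strong preparation | high score) ≈ 0.6584; P(strong preparation | high score, easy paper) ≈ 0.3173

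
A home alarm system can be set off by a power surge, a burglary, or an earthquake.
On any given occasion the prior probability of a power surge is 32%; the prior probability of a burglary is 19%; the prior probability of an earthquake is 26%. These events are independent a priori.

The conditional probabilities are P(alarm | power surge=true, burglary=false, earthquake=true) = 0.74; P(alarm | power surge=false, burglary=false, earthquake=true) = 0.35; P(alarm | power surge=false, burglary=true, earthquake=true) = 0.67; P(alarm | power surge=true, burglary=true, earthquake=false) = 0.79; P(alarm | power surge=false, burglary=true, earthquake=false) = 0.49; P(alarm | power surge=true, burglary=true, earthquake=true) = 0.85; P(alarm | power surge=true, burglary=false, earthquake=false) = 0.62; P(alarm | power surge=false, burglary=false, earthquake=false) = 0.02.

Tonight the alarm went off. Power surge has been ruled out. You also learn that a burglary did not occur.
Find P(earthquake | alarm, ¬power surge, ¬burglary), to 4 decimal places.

Sum P(alarm|·) weighted by the priors over both values of earthquake:
  P(alarm | ¬power surge, ¬burglary) = 0.02*0.74 + 0.35*0.26
        = 0.014800 + 0.091000 = 0.105800
The terms with earthquake present sum to 0.091000, so
  P(earthquake | alarm, ¬power surge, ¬burglary) = 0.091000 / 0.105800 ≈ 0.8601

P(earthquake | alarm, ¬power surge, ¬burglary) ≈ 0.8601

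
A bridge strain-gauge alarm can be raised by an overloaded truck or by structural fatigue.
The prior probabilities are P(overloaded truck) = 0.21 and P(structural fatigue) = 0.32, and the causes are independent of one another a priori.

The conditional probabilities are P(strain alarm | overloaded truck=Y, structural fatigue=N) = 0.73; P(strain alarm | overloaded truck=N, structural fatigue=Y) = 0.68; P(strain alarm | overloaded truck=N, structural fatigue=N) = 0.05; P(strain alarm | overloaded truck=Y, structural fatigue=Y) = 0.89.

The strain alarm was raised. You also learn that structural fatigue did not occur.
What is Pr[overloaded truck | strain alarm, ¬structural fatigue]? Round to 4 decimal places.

Pr[overloaded truck | strain alarm, ¬structural fatigue] ≈ 0.7951

Numerator (weight on configurations with overloaded truck): 0.73*0.21 = 0.153300
Normalizer over all consistent configurations: 0.05*0.79 + 0.73*0.21 = 0.192800
P(overloaded truck | strain alarm, ¬structural fatigue) = 0.153300/0.192800 ≈ 0.7951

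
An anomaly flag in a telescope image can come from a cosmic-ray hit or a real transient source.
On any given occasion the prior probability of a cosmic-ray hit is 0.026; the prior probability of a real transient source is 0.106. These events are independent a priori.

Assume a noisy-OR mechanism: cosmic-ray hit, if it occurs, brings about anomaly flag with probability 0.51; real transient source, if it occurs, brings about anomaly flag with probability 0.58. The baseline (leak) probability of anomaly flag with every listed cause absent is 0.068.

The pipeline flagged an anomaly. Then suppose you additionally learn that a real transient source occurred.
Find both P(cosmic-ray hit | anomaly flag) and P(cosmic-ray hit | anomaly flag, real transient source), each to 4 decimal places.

P(cosmic-ray hit | anomaly flag) ≈ 0.1085; P(cosmic-ray hit | anomaly flag, real transient source) ≈ 0.0342

Under noisy-OR, P(anomaly flag | causes) = 1 − (1−0.068)·∏(1−qᵢ) over the active causes.
P(anomaly flag) = 0.068×0.974×0.894 + 0.60856×0.974×0.106 + 0.54332×0.026×0.894 + 0.808194×0.026×0.106 = 0.059211 + 0.062830 + 0.012629 + 0.002227 = 0.136897
Of this, 0.014856 comes from 0.012629 + 0.002227 (the cosmic-ray hit=true cases).
Hence the posterior is 0.014856/0.136897 ≈ 0.1085.

Now also conditioning on real transient source=true:
P(anomaly flag | real transient source) = 0.60856*0.974 + 0.808194*0.026 = 0.592737 + 0.021013 = 0.613750
Restricting to configurations with cosmic-ray hit present: 0.808194*0.026 = 0.021013.
So P(cosmic-ray hit | anomaly flag, real transient source) = 0.021013/0.613750 ≈ 0.0342.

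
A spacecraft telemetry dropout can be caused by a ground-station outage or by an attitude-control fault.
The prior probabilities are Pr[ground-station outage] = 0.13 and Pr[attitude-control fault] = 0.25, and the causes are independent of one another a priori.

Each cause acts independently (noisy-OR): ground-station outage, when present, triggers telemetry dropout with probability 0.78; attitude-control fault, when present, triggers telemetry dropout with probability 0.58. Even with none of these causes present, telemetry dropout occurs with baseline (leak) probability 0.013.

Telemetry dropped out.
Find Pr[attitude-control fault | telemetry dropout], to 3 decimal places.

Pr[attitude-control fault | telemetry dropout] ≈ 0.649

Under noisy-OR, P(telemetry dropout | causes) = 1 − (1−0.013)·∏(1−qᵢ) over the active causes.
P(telemetry dropout) = 0.013×0.87×0.75 + 0.58546×0.87×0.25 + 0.78286×0.13×0.75 + 0.908801×0.13×0.25 = 0.008482 + 0.127338 + 0.076329 + 0.029536 = 0.241685
Restricting to configurations with attitude-control fault present: 0.127338 + 0.029536 = 0.156874.
So P(attitude-control fault | telemetry dropout) = 0.156874/0.241685 ≈ 0.649.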